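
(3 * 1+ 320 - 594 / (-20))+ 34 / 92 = 40603 / 115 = 353.07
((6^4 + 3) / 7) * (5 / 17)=54.58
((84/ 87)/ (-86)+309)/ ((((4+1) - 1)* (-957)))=-0.08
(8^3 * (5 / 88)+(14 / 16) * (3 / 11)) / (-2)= -2581 / 176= -14.66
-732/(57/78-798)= 19032/20729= 0.92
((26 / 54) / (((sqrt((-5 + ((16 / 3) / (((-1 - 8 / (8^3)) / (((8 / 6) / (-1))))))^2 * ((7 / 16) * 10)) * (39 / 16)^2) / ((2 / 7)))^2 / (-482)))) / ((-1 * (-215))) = -6416384 / 90629480319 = -0.00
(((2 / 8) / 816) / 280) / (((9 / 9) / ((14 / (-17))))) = -0.00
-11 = -11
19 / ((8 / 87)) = 1653 / 8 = 206.62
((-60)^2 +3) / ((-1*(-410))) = 3603 / 410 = 8.79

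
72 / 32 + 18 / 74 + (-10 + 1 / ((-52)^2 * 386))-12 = -753322195 / 38618528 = -19.51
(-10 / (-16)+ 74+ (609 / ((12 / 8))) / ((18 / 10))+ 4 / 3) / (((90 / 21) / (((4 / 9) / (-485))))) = -151963 / 2357100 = -0.06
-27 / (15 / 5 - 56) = 27 / 53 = 0.51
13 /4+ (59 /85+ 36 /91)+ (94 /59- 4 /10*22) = -5233699 /1825460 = -2.87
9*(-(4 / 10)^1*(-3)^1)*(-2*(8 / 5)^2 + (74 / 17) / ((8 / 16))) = 82296 / 2125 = 38.73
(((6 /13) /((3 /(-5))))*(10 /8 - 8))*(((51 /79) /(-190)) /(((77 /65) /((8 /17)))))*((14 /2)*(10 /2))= -4050 /16511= -0.25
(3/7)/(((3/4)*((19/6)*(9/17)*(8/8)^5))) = 136/399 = 0.34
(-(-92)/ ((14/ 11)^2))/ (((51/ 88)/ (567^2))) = 535605048/ 17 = 31506179.29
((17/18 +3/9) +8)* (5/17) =2.73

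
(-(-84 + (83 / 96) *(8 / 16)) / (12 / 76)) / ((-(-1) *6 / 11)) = 3353405 / 3456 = 970.31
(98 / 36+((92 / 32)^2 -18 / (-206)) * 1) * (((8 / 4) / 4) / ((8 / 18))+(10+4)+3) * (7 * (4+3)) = 4668489455 / 474624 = 9836.18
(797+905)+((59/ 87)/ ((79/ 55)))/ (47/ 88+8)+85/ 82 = 720838906247/ 423253086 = 1703.09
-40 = -40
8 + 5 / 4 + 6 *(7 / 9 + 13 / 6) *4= 959 / 12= 79.92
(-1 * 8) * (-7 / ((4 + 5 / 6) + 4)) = 336 / 53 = 6.34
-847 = -847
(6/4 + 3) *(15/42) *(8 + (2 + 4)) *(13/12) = 195/8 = 24.38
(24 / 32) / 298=3 / 1192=0.00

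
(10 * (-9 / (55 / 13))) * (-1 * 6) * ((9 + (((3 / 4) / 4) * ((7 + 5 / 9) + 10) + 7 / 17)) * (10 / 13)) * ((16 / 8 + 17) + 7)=6064110 / 187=32428.40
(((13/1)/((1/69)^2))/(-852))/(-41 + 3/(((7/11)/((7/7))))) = 144417/72136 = 2.00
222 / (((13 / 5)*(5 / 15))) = 3330 / 13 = 256.15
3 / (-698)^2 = 3 / 487204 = 0.00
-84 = -84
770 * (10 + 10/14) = 8250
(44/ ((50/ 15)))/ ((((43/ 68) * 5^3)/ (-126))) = -565488/ 26875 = -21.04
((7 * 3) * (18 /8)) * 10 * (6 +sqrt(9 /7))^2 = 2430 * sqrt(7) +35235 /2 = 24046.68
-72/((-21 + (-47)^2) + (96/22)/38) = -3762/114329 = -0.03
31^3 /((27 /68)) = 2025788 /27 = 75029.19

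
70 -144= -74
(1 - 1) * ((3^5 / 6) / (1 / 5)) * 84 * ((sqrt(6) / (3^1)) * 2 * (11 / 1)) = 0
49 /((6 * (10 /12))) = 49 /5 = 9.80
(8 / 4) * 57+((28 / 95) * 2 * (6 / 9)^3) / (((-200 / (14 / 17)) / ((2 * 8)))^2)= 52816907482 / 463303125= 114.00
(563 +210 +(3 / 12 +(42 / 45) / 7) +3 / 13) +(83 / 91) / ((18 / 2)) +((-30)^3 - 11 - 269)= -434172941 / 16380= -26506.28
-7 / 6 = -1.17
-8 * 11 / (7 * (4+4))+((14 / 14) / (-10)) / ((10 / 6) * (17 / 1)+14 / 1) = -13991 / 8890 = -1.57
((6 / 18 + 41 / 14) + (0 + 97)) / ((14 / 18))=12633 / 98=128.91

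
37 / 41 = 0.90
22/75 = 0.29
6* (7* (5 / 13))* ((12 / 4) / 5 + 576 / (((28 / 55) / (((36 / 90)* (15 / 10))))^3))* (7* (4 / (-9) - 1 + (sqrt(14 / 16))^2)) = -11057659 / 182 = -60756.37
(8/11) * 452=3616/11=328.73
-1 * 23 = -23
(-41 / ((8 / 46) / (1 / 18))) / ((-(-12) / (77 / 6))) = -72611 / 5184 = -14.01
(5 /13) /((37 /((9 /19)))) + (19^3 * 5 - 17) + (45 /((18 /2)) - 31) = 313029073 /9139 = 34252.00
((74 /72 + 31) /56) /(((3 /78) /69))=1026.03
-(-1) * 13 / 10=13 / 10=1.30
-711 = -711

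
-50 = -50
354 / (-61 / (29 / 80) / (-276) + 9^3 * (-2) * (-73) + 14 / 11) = 3895947 / 1171380104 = 0.00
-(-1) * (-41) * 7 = -287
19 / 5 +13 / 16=369 / 80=4.61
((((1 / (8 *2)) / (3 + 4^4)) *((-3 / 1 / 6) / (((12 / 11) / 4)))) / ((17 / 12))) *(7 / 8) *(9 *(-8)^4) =-6336 / 629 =-10.07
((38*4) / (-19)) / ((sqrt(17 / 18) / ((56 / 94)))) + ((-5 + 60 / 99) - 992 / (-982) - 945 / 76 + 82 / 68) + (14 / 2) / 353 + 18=25182557671 / 7389799428 - 672*sqrt(34) / 799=-1.50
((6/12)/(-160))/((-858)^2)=-1/235572480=-0.00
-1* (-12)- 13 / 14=155 / 14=11.07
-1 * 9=-9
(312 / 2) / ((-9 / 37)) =-1924 / 3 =-641.33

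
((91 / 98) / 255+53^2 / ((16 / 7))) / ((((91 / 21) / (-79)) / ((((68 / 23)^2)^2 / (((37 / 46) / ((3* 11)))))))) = -14385569519896608 / 204831445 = -70231255.36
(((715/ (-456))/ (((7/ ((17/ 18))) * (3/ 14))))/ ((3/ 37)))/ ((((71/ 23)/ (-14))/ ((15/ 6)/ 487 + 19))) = 1049.48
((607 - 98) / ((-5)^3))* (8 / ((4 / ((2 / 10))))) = -1018 / 625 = -1.63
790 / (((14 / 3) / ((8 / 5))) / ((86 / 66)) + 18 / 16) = 271760 / 1157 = 234.88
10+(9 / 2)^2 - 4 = 105 / 4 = 26.25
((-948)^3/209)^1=-851971392/209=-4076418.14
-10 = -10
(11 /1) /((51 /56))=616 /51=12.08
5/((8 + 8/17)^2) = 0.07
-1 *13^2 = -169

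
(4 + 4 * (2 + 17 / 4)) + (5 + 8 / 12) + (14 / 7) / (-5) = 514 / 15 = 34.27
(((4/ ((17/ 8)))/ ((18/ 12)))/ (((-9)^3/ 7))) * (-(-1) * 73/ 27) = -32704/ 1003833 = -0.03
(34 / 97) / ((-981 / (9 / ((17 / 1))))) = -2 / 10573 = -0.00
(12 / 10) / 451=6 / 2255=0.00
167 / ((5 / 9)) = 1503 / 5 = 300.60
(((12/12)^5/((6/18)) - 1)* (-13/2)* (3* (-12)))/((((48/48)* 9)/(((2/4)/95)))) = 0.27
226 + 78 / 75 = 5676 / 25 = 227.04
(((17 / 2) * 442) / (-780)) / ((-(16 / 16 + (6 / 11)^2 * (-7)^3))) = -34969 / 733620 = -0.05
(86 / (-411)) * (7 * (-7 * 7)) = 29498 / 411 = 71.77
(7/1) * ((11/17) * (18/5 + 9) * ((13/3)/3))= 7007/85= 82.44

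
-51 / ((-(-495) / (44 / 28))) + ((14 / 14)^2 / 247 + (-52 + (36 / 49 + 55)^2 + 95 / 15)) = 9075195356 / 2965235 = 3060.53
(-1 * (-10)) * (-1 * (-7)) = 70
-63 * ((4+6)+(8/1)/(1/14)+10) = -8316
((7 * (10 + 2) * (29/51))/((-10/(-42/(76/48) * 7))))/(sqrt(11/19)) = 1432368 * sqrt(209)/17765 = 1165.63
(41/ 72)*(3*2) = 41/ 12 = 3.42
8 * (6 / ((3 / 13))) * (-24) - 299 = -5291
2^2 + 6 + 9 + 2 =21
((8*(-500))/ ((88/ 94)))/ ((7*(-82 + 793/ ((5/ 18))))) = -29375/ 133441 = -0.22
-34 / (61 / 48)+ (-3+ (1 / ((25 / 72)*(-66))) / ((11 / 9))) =-5496963 / 184525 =-29.79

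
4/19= 0.21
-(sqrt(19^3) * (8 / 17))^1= -152 * sqrt(19) / 17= -38.97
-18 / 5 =-3.60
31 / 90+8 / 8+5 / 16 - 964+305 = -473287 / 720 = -657.34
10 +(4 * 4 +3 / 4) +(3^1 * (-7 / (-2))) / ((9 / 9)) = 37.25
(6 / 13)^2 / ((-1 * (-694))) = 18 / 58643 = 0.00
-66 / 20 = -33 / 10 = -3.30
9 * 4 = 36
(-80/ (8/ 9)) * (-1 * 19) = 1710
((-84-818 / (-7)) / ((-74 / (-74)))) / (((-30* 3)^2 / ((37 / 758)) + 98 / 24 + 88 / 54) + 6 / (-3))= 919080 / 4641792659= 0.00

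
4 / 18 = 2 / 9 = 0.22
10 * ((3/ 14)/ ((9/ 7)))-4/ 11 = 43/ 33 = 1.30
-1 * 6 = -6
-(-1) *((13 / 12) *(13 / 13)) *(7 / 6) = 91 / 72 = 1.26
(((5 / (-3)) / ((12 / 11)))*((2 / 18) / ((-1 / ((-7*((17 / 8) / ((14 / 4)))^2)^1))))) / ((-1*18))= 15895 / 653184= 0.02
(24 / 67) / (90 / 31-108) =-124 / 36381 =-0.00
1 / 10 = 0.10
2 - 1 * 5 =-3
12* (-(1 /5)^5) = -12 /3125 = -0.00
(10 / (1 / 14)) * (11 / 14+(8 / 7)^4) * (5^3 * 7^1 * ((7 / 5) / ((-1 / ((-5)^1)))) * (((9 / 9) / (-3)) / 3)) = -14956250 / 63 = -237400.79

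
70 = 70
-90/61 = -1.48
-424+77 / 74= -31299 / 74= -422.96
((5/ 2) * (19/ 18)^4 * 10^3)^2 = 6634204312890625/ 688747536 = 9632273.03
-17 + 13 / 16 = -259 / 16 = -16.19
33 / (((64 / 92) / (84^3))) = 28116396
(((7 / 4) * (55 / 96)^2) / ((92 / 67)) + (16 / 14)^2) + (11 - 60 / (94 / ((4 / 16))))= 98139113243 / 7810596864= 12.56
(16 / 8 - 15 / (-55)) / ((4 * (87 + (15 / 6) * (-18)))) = 25 / 1848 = 0.01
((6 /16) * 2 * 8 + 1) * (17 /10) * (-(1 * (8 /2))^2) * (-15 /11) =2856 /11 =259.64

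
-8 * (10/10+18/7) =-200/7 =-28.57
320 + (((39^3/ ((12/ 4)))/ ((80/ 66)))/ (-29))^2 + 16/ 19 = 8097794684139/ 25566400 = 316735.82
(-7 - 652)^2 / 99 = 434281 / 99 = 4386.68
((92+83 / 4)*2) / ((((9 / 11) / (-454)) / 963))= -120497729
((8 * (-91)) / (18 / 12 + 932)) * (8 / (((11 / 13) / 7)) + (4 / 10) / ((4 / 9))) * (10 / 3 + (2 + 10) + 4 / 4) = -263223688 / 308055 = -854.47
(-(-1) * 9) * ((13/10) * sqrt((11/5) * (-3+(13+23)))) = 1287 * sqrt(15)/50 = 99.69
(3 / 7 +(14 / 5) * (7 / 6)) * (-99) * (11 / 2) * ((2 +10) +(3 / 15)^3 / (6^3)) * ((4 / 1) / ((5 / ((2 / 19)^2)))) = -15211198948 / 71071875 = -214.03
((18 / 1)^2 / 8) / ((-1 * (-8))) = 81 / 16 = 5.06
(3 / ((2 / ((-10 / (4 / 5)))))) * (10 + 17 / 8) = -7275 / 32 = -227.34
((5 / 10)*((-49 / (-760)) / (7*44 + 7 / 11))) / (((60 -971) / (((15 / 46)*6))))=-693 / 3089310320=-0.00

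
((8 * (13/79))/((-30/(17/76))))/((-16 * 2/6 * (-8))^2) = -663/122961920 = -0.00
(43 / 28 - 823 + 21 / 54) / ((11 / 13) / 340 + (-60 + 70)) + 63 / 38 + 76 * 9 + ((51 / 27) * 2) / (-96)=170342536481 / 282243024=603.53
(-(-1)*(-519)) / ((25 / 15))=-1557 / 5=-311.40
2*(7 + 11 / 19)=288 / 19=15.16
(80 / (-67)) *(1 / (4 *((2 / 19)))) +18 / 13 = -1264 / 871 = -1.45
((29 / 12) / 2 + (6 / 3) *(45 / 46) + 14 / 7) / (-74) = -2851 / 40848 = -0.07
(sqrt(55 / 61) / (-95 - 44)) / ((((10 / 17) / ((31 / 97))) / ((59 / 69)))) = -31093* sqrt(3355) / 567499470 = -0.00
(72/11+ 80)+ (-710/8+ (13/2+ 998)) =44101/44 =1002.30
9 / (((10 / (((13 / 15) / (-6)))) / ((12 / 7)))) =-39 / 175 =-0.22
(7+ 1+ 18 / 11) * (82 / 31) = 8692 / 341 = 25.49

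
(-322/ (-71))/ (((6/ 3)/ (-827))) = -1875.31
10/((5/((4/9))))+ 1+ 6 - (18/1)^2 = -2845/9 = -316.11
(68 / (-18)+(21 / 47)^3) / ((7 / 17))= -58592761 / 6540849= -8.96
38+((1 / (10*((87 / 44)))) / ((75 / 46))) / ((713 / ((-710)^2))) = 2424506 / 40455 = 59.93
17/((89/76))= 14.52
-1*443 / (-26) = 443 / 26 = 17.04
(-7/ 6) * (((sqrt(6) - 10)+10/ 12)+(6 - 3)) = 259/ 36 - 7 * sqrt(6)/ 6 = 4.34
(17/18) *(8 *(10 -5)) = 340/9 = 37.78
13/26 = 1/2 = 0.50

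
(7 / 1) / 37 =7 / 37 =0.19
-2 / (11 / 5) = -10 / 11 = -0.91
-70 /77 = -10 /11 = -0.91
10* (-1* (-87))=870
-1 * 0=0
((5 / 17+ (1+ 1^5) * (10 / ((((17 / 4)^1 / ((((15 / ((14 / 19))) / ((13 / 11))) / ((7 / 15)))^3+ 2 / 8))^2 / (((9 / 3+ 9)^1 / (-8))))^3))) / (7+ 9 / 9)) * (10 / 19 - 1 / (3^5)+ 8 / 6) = -112499505342046352915752201823970902283612180761999877189736529411567707494466735539515885 / 2617699494851226765874462327187134159175604834230657669131785216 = -42976478225756047896828460.00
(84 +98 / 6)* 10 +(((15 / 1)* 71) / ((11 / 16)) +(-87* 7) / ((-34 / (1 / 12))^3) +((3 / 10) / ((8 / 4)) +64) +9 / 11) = 3259048072733 / 1245150720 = 2617.39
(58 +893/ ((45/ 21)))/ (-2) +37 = -6011/ 30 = -200.37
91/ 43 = 2.12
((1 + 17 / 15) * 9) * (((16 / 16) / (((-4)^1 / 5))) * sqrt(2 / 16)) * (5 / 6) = -5 * sqrt(2) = -7.07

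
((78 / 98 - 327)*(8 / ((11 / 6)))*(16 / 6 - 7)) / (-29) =-212.70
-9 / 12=-3 / 4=-0.75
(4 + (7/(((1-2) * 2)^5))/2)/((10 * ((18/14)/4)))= 581/480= 1.21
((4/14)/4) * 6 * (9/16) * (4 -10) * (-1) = 81/56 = 1.45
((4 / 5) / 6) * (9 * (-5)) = -6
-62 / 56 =-31 / 28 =-1.11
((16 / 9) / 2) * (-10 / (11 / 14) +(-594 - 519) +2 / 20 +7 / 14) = -495056 / 495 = -1000.11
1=1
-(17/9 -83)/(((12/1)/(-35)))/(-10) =2555/108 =23.66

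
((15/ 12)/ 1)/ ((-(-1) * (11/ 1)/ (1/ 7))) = 5/ 308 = 0.02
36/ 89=0.40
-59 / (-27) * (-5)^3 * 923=-6807125 / 27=-252115.74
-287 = -287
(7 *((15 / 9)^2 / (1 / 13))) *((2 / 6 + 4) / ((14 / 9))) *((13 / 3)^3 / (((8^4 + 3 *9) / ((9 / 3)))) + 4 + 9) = 1023692150 / 111321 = 9195.86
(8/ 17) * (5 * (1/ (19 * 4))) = 10/ 323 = 0.03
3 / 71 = 0.04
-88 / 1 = -88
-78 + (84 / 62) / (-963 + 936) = -21776 / 279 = -78.05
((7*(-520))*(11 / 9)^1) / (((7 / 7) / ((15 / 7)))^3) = -2145000 / 49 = -43775.51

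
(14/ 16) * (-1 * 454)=-1589/ 4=-397.25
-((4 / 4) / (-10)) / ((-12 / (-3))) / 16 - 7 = -4479 / 640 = -7.00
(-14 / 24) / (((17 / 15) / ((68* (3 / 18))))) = -35 / 6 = -5.83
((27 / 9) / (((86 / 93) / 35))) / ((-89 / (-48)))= 234360 / 3827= 61.24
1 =1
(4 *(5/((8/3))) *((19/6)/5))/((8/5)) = 2.97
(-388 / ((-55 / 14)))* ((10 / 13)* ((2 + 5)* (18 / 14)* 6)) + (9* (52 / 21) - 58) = 4070842 / 1001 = 4066.78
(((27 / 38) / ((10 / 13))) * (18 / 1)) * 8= 12636 / 95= 133.01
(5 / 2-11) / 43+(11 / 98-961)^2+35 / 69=26309655499937 / 28495068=923305.59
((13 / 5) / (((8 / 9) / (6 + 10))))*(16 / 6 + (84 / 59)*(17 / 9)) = 73944 / 295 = 250.66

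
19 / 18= 1.06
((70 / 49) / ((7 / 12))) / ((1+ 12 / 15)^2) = 1000 / 1323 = 0.76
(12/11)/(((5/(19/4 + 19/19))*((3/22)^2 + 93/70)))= 7084/7607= 0.93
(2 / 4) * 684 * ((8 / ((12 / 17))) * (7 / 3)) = 9044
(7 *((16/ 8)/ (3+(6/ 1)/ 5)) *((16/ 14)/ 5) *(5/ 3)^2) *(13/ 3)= 5200/ 567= 9.17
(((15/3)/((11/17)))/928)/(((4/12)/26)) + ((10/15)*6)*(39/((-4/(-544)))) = 108289779/5104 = 21216.65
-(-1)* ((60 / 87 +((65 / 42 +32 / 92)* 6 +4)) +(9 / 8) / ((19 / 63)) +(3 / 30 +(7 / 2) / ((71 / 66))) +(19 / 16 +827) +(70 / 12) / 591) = 760570297287949 / 893376545040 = 851.34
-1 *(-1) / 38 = 1 / 38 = 0.03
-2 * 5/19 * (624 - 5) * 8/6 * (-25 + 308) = -7007080/57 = -122931.23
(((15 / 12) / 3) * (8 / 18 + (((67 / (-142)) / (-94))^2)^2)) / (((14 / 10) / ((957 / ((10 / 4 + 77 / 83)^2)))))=6976083341484204781265575 / 647485242141372608671488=10.77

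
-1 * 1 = -1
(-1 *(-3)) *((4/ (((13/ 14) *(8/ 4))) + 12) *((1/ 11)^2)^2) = 552/ 190333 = 0.00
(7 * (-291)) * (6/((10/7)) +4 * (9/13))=-922761/65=-14196.32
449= 449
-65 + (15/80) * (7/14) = -2077/32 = -64.91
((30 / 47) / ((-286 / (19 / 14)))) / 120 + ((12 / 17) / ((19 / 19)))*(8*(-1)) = -72264515 / 12796784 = -5.65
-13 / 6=-2.17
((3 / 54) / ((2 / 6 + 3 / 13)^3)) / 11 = 6591 / 234256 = 0.03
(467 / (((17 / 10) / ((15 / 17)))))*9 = 630450 / 289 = 2181.49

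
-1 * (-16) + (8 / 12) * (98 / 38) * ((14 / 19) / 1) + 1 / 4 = 75883 / 4332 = 17.52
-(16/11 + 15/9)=-103/33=-3.12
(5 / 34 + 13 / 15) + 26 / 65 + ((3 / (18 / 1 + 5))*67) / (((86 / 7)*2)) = 1784923 / 1008780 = 1.77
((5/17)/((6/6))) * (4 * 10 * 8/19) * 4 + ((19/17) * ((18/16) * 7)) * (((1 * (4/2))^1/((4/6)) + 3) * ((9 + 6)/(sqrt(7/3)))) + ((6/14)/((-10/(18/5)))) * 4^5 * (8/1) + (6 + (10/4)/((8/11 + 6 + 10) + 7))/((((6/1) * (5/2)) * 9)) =-991088327573/796663350 + 7695 * sqrt(21)/68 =-725.48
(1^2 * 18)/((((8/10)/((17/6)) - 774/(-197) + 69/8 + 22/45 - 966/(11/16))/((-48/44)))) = 0.01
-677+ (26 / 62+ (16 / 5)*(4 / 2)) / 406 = -6086079 / 8990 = -676.98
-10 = -10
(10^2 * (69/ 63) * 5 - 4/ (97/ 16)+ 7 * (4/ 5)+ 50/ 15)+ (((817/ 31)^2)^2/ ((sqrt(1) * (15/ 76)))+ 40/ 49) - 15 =32195551183318393/ 13168485939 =2444893.92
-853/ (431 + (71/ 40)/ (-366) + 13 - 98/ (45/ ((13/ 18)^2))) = -3034564560/ 1575480499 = -1.93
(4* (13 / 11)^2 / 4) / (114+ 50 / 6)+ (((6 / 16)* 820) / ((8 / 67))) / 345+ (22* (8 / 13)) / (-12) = 4045693451 / 637329264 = 6.35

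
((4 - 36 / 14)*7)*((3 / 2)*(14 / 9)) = 70 / 3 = 23.33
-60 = -60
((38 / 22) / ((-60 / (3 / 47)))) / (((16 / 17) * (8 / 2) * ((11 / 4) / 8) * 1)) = -323 / 227480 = -0.00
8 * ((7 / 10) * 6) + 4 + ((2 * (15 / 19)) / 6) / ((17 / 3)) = 60799 / 1615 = 37.65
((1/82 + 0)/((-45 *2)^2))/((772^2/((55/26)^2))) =121/10703853568512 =0.00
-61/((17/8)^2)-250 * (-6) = 1486.49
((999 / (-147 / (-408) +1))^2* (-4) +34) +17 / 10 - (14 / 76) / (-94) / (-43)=-8283961188001 / 3839900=-2157337.74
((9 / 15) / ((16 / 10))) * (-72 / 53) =-27 / 53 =-0.51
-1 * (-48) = 48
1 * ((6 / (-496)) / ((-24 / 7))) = 0.00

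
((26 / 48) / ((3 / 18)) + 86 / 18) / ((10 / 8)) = 289 / 45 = 6.42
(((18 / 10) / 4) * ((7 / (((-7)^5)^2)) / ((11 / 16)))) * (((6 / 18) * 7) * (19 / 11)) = 228 / 3487704605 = 0.00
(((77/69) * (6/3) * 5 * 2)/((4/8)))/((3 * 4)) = 770/207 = 3.72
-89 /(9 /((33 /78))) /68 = -979 /15912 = -0.06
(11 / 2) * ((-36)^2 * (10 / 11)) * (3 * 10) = 194400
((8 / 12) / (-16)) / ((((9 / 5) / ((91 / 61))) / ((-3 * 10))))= 2275 / 2196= 1.04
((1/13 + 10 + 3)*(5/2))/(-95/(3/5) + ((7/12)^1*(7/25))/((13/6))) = -63750/308603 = -0.21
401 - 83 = 318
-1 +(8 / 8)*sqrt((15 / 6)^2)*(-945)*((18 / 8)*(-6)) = 31892.75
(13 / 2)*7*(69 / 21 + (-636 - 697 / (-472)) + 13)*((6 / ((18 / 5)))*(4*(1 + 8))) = -398318115 / 236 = -1687788.62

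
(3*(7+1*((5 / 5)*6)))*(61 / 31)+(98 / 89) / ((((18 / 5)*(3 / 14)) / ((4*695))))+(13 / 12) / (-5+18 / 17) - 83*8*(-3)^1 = 120515236073 / 19964124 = 6036.59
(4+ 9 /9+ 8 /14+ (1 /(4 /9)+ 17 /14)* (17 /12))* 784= 24647 /3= 8215.67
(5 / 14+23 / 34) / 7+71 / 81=69106 / 67473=1.02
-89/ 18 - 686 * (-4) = 49303/ 18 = 2739.06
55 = 55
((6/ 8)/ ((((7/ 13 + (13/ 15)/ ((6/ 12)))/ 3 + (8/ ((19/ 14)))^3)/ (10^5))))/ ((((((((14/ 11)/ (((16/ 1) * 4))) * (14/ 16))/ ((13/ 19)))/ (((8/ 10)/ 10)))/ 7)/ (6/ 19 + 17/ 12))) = 13916.88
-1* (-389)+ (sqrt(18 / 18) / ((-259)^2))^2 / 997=1745194420954314 / 4486360979317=389.00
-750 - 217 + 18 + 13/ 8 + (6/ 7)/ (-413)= -21910937/ 23128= -947.38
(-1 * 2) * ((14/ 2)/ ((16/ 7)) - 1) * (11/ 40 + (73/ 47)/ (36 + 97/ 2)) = -3076029/ 2541760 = -1.21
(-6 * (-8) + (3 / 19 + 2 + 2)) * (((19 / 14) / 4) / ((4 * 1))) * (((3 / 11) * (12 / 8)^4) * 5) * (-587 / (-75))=47119077 / 197120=239.04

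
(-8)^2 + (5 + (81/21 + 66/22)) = 531/7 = 75.86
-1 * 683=-683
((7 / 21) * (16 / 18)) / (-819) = -8 / 22113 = -0.00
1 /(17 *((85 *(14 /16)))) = 8 /10115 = 0.00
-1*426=-426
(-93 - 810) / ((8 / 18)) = -8127 / 4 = -2031.75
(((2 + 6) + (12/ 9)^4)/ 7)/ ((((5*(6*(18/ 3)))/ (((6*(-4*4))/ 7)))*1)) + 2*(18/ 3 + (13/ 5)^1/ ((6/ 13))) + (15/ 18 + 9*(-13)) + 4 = -10599787/ 119070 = -89.02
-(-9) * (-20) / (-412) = 45 / 103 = 0.44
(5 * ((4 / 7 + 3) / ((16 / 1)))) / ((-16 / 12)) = -375 / 448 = -0.84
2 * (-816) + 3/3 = -1631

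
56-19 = 37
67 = 67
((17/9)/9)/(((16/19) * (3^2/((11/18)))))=3553/209952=0.02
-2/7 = -0.29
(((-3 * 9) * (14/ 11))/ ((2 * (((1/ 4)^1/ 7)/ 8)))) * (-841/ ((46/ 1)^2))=8901144/ 5819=1529.67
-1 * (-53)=53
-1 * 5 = -5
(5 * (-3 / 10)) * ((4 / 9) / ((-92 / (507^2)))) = 85683 / 46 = 1862.67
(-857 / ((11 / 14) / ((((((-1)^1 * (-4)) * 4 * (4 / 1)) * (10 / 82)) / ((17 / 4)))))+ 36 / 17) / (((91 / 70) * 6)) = -256.53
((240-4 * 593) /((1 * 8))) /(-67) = 3.98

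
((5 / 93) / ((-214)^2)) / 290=1 / 247023624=0.00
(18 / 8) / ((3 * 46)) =3 / 184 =0.02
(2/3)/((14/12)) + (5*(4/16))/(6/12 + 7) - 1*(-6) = 283/42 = 6.74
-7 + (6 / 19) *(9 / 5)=-611 / 95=-6.43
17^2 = 289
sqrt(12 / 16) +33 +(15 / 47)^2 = sqrt(3) / 2 +73122 / 2209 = 33.97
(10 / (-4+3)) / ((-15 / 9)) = 6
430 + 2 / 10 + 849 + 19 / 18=115223 / 90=1280.26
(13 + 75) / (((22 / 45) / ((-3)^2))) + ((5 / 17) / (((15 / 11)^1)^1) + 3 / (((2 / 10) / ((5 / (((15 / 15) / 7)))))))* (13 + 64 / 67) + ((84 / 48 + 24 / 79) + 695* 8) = 921716009 / 63516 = 14511.56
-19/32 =-0.59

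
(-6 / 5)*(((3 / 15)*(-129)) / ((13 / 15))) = 2322 / 65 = 35.72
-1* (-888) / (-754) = -444 / 377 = -1.18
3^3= 27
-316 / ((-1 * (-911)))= -316 / 911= -0.35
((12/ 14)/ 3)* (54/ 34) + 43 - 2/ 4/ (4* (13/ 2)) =268773/ 6188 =43.43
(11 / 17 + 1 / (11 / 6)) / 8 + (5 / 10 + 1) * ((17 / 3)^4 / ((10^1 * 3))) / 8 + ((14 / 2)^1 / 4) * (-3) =3256207 / 2423520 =1.34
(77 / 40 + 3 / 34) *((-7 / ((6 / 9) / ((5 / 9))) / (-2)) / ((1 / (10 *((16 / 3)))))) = 47915 / 153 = 313.17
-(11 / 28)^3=-1331 / 21952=-0.06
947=947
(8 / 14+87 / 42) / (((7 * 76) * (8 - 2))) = 37 / 44688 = 0.00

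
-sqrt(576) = -24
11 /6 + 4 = 35 /6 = 5.83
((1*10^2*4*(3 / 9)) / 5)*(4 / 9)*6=71.11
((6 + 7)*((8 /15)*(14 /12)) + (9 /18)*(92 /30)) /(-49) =-433 /2205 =-0.20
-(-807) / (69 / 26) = 6994 / 23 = 304.09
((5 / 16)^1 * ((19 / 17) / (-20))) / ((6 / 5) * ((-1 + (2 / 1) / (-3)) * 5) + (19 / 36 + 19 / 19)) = 0.00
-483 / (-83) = 483 / 83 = 5.82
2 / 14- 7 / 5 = -44 / 35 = -1.26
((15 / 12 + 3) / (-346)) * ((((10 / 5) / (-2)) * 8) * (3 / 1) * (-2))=-102 / 173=-0.59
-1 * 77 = -77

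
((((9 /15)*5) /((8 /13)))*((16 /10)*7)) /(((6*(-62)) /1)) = -0.15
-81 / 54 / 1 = -1.50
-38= -38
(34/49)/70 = 0.01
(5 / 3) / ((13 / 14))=70 / 39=1.79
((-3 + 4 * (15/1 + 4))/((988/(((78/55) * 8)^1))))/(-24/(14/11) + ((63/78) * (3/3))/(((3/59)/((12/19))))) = -0.09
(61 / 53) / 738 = 61 / 39114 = 0.00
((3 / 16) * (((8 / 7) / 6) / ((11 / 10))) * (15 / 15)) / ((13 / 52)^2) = 0.52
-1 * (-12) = 12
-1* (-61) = 61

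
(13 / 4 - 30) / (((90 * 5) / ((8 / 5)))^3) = -1712 / 1423828125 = -0.00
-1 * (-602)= 602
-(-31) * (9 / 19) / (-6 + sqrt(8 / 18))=-837 / 304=-2.75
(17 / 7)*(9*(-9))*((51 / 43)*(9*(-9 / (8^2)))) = 5688387 / 19264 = 295.29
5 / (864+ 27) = 5 / 891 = 0.01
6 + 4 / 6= 20 / 3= 6.67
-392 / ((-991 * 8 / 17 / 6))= 4998 / 991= 5.04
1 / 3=0.33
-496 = -496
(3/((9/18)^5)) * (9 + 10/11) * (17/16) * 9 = 100062/11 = 9096.55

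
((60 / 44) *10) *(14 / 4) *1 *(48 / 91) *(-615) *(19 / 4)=-10516500 / 143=-73541.96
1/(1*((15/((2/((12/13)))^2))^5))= 137858491849/45916502400000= 0.00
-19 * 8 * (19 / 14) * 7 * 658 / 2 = -475076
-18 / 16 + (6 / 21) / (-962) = -30311 / 26936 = -1.13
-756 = -756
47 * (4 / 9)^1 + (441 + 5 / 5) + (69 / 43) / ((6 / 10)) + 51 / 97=17496518 / 37539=466.09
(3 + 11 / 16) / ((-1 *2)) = -59 / 32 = -1.84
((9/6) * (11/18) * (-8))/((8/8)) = -22/3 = -7.33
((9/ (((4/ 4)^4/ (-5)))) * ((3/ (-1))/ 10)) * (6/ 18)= 9/ 2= 4.50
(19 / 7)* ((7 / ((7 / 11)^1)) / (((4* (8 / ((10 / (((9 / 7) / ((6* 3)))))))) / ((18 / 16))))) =9405 / 64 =146.95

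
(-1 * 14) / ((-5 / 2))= 28 / 5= 5.60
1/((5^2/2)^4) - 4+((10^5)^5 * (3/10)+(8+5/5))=1171875000000000000000001953141/390625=3000000000000000000000005.00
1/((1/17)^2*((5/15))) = 867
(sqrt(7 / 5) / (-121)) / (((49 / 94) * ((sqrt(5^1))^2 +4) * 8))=-47 * sqrt(35) / 1067220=-0.00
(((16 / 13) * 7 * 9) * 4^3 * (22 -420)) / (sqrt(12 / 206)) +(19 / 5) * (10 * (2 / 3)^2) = 152 / 9 -4279296 * sqrt(618) / 13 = -8183184.00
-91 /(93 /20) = -1820 /93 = -19.57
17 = 17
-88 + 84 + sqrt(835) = 24.90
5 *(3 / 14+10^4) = 700015 / 14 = 50001.07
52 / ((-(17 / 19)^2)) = -18772 / 289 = -64.96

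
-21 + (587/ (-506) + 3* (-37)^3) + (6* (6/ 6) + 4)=-76897407/ 506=-151971.16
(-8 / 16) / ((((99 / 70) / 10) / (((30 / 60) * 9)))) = -15.91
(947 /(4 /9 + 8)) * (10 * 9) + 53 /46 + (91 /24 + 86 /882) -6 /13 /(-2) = 202395832993 /20042568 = 10098.30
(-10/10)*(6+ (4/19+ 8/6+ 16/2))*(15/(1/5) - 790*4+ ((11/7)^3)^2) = 106667195048/2235331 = 47718.75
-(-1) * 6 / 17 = 0.35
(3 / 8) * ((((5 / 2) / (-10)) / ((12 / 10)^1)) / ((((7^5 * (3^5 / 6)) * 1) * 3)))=-5 / 130691232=-0.00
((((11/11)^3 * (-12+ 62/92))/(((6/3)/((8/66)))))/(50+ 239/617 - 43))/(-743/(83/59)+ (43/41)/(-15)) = 5469590855/31093404190376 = 0.00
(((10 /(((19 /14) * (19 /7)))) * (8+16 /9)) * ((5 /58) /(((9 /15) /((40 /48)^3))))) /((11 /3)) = 1531250 /2543967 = 0.60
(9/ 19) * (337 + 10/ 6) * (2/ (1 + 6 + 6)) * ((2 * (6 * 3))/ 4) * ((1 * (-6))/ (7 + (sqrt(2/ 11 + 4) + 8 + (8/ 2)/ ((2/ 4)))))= -53.21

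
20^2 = 400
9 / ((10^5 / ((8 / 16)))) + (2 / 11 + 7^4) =5282600099 / 2200000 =2401.18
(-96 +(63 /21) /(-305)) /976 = -29283 /297680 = -0.10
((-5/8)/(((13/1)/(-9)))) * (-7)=-315/104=-3.03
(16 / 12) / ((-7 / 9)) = -12 / 7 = -1.71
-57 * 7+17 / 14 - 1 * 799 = -16755 / 14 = -1196.79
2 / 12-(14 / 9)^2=-365 / 162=-2.25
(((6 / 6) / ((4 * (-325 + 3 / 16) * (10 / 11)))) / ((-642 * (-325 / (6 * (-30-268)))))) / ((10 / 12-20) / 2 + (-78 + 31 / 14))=-550704 / 6479919077125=-0.00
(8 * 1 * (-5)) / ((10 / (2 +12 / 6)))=-16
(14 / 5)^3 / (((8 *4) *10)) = 343 / 5000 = 0.07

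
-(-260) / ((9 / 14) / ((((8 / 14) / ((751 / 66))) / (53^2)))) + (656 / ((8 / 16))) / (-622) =-4137380752 / 1968218547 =-2.10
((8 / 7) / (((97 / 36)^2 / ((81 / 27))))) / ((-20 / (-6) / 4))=186624 / 329315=0.57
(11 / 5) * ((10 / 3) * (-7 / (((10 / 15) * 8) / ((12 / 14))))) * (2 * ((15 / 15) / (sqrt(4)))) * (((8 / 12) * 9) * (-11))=1089 / 2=544.50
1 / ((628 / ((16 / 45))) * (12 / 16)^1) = 16 / 21195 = 0.00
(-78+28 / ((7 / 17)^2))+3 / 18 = 3667 / 42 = 87.31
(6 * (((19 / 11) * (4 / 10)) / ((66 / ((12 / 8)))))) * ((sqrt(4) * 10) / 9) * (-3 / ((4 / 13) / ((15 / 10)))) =-741 / 242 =-3.06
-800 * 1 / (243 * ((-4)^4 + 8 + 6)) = -0.01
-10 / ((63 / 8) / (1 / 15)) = -16 / 189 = -0.08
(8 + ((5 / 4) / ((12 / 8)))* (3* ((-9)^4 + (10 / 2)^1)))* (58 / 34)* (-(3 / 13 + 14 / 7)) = -62496.57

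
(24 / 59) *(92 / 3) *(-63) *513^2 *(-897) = 10945750312224 / 59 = 185521191732.61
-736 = -736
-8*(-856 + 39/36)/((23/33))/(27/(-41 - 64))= -7899430/207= -38161.50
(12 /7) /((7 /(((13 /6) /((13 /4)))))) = 8 /49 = 0.16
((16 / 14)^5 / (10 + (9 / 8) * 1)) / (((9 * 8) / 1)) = 32768 / 13462407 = 0.00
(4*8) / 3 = 10.67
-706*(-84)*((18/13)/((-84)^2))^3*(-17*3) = -54009/2363198656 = -0.00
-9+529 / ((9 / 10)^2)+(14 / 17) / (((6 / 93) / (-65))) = -255598 / 1377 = -185.62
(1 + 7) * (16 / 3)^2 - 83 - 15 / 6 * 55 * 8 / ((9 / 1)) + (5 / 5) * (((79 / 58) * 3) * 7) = 50.94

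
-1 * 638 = -638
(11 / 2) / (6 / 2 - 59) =-11 / 112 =-0.10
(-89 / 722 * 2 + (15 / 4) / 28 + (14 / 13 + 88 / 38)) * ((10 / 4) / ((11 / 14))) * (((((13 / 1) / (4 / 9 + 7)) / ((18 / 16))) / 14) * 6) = 25861125 / 3724798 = 6.94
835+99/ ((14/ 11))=12779/ 14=912.79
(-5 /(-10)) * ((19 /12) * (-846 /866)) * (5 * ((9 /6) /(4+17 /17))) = -8037 /6928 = -1.16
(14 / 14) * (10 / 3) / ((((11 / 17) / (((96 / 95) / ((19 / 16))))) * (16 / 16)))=17408 / 3971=4.38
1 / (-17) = -1 / 17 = -0.06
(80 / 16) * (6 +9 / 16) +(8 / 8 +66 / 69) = 12795 / 368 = 34.77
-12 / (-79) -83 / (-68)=7373 / 5372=1.37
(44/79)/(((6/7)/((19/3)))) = 2926/711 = 4.12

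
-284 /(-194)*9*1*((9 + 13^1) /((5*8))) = 7029 /970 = 7.25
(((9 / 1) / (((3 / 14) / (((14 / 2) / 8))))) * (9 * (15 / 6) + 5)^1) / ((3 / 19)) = 51205 / 8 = 6400.62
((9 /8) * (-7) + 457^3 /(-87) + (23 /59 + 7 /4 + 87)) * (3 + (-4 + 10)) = -135138682911 /13688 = -9872785.13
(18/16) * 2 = 9/4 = 2.25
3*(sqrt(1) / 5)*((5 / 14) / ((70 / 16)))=12 / 245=0.05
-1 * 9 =-9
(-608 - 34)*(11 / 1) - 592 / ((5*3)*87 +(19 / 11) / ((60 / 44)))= -69190854 / 9797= -7062.45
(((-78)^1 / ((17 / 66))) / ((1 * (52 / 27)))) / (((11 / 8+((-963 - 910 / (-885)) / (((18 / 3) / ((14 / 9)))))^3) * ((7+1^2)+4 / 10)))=176817850245180 / 146536259323284811043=0.00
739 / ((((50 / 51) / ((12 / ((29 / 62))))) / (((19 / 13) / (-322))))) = -133192926 / 1517425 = -87.78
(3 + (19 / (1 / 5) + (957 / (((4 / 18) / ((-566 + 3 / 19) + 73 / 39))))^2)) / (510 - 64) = 13225939374.55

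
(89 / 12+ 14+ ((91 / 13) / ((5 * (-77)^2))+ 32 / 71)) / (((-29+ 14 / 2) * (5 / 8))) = -78903137 / 49613025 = -1.59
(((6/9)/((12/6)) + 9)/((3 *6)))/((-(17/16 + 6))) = -224/3051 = -0.07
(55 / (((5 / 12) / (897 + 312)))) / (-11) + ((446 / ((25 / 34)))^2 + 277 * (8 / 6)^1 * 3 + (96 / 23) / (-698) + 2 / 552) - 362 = 21320897863429 / 60202500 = 354153.03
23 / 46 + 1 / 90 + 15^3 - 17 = 151133 / 45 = 3358.51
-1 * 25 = -25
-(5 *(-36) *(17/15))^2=-41616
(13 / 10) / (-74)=-0.02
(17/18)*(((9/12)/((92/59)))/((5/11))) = 11033/11040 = 1.00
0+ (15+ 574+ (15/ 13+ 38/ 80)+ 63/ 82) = 12608587/ 21320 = 591.40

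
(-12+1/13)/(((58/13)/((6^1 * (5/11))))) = -2325/319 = -7.29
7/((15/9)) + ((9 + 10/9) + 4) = 18.31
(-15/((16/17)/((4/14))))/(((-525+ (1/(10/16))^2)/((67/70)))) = 85425/10239824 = 0.01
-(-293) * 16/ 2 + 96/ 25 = 58696/ 25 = 2347.84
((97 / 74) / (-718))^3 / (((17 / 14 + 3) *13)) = -0.00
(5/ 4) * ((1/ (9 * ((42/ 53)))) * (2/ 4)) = 265/ 3024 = 0.09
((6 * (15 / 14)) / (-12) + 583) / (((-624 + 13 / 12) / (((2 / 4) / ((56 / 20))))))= -48927 / 293020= -0.17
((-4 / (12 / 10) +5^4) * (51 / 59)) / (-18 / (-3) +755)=31705 / 44899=0.71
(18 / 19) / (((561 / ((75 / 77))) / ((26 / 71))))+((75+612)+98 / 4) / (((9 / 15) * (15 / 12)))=55281453446 / 58272753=948.67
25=25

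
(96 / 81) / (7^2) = 32 / 1323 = 0.02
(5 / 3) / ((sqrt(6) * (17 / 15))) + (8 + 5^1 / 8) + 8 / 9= 25 * sqrt(6) / 102 + 685 / 72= 10.11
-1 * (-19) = 19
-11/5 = -2.20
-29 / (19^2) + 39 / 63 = 0.54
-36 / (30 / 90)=-108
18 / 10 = 9 / 5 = 1.80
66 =66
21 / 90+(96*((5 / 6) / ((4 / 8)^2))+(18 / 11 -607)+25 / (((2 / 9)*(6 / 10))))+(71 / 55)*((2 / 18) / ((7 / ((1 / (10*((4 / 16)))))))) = -1691303 / 17325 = -97.62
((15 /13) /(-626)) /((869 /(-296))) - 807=-2853518307 /3535961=-807.00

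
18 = 18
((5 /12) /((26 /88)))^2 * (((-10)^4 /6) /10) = 1512500 /4563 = 331.47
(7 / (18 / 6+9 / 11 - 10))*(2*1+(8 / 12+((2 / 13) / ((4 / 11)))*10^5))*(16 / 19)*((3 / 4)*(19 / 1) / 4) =-31764502 / 221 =-143730.78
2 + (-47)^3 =-103821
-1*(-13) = 13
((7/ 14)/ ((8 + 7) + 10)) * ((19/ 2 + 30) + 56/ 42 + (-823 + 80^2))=33707/ 300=112.36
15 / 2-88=-161 / 2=-80.50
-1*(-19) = 19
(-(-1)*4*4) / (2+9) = 1.45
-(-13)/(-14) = -13/14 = -0.93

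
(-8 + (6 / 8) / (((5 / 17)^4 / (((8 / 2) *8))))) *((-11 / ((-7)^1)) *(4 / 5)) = 87978176 / 21875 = 4021.86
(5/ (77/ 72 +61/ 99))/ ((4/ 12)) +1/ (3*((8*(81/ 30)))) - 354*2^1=-20158835/ 28836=-699.09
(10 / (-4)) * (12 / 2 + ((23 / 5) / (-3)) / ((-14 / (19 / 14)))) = -18077 / 1176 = -15.37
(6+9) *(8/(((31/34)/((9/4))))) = 9180/31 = 296.13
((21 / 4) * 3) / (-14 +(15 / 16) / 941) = -237132 / 210769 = -1.13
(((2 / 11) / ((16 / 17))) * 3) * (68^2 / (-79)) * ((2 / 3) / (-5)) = 19652 / 4345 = 4.52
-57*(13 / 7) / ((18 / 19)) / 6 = -18.62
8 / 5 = 1.60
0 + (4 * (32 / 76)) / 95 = 32 / 1805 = 0.02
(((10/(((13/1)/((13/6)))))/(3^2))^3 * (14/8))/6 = 875/472392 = 0.00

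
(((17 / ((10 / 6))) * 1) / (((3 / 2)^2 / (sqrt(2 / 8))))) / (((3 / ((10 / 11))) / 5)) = 340 / 99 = 3.43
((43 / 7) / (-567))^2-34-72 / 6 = -46.00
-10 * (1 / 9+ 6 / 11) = -650 / 99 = -6.57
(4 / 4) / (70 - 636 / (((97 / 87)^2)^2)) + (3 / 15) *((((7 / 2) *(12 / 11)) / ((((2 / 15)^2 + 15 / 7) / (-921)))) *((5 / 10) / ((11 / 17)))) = -284722388082053303 / 1131945408257158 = -251.53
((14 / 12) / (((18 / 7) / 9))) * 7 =343 / 12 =28.58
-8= -8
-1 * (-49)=49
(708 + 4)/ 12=178/ 3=59.33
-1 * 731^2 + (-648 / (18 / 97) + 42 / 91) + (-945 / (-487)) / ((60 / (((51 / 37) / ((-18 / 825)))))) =-1007926577441 / 1873976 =-537854.58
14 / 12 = 7 / 6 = 1.17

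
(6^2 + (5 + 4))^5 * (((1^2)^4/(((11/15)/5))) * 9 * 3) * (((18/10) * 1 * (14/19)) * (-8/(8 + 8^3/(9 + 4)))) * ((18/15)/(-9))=2331697387500/2299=1014222439.10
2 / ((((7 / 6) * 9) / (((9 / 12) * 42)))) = 6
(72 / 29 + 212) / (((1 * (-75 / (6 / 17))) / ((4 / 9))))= -9952 / 22185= -0.45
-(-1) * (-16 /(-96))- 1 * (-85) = 511 /6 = 85.17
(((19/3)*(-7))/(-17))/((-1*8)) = -133/408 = -0.33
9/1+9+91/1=109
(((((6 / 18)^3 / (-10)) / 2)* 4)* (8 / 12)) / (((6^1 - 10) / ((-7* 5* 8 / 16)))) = -7 / 324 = -0.02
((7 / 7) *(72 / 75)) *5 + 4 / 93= 2252 / 465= 4.84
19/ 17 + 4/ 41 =847/ 697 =1.22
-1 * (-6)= 6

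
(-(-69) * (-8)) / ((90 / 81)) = -2484 / 5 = -496.80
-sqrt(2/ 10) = -sqrt(5)/ 5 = -0.45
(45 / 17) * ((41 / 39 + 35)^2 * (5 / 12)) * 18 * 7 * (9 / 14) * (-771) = -257198718825 / 2873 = -89522700.60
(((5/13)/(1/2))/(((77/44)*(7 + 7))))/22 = 10/7007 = 0.00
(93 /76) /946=93 /71896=0.00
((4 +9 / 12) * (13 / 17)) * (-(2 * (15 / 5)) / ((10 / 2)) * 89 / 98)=-65949 / 16660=-3.96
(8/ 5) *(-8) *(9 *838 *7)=-3378816/ 5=-675763.20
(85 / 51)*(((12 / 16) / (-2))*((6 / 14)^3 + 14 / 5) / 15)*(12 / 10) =-4937 / 34300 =-0.14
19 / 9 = 2.11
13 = 13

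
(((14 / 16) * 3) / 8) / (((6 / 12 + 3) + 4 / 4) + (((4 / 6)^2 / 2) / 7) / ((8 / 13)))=1323 / 18352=0.07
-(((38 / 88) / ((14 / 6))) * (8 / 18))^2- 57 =-3041938 / 53361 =-57.01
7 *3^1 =21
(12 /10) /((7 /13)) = 78 /35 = 2.23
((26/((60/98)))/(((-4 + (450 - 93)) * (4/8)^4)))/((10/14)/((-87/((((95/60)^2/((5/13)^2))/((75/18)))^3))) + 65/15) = 21485520000000000/42203689378171051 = 0.51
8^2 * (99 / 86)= 3168 / 43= 73.67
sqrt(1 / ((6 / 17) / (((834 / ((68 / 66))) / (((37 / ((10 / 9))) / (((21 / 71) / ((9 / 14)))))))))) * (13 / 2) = 91 * sqrt(40166830) / 15762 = 36.59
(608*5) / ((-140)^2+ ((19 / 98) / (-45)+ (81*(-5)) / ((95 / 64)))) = 254721600 / 1619422199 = 0.16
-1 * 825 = -825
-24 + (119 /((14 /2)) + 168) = 161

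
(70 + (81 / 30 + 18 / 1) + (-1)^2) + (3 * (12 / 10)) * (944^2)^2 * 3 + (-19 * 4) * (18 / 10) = 85765324013117 / 10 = 8576532401311.70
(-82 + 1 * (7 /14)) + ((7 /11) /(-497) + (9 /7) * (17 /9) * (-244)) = -7370311 /10934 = -674.07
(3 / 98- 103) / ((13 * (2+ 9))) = -10091 / 14014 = -0.72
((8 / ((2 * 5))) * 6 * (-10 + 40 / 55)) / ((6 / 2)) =-14.84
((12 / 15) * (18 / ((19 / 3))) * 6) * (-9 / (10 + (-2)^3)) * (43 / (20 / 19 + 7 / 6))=-1504656 / 1265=-1189.45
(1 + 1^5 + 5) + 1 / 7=50 / 7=7.14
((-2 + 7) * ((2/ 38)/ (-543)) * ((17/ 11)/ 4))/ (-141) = 85/ 64006668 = 0.00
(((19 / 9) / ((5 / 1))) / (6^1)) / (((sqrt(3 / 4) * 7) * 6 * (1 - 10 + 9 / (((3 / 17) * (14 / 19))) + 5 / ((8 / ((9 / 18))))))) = 152 * sqrt(3) / 8236485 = 0.00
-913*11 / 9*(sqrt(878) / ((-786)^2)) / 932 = -10043*sqrt(878) / 5182072848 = -0.00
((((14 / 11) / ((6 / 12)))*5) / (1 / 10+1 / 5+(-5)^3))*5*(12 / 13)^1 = -84000 / 178321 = -0.47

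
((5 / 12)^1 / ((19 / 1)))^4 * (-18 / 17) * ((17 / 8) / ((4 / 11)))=-0.00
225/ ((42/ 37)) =2775/ 14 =198.21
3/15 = 0.20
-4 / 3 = -1.33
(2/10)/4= 1/20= 0.05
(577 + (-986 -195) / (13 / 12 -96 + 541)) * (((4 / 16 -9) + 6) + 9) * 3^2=691764525 / 21412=32307.33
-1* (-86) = 86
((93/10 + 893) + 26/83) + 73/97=72729983/80510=903.37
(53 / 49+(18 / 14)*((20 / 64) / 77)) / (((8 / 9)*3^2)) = 1339 / 9856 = 0.14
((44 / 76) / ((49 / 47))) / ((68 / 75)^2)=2908125 / 4304944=0.68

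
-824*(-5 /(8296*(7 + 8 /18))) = 4635 /69479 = 0.07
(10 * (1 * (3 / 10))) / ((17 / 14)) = 42 / 17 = 2.47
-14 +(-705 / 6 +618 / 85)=-21119 / 170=-124.23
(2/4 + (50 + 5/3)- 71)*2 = -113/3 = -37.67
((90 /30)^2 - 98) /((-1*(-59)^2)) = 89 /3481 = 0.03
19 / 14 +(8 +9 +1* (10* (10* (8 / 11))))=14027 / 154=91.08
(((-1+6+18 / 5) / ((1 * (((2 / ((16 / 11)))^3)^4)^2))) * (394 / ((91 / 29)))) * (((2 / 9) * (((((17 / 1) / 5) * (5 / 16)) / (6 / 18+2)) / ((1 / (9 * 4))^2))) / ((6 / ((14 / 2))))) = 354988099311473897106711773184 / 4481628367492463048093887655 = 79.21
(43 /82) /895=43 /73390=0.00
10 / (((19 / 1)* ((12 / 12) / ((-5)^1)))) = -2.63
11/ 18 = 0.61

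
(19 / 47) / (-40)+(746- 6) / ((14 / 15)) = 10433867 / 13160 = 792.85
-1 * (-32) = 32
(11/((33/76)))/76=1/3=0.33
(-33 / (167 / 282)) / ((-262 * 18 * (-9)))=-0.00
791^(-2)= 0.00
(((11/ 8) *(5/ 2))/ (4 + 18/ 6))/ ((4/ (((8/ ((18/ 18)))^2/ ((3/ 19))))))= 1045/ 21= 49.76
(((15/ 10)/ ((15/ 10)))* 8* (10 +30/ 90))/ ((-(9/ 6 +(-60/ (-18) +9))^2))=-2976/ 6889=-0.43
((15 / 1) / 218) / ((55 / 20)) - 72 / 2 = -35.97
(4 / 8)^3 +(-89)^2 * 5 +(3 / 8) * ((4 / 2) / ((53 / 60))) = 16792933 / 424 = 39605.97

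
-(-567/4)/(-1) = -567/4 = -141.75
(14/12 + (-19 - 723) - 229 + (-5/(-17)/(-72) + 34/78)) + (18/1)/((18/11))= -15250085/15912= -958.40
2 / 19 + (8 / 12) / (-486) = 0.10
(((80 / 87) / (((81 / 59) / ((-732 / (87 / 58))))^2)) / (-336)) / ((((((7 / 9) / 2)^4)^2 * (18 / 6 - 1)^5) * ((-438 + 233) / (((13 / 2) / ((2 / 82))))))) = 31424945939712 / 1170254603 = 26853.08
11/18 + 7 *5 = 641/18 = 35.61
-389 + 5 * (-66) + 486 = -233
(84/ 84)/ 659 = 1/ 659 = 0.00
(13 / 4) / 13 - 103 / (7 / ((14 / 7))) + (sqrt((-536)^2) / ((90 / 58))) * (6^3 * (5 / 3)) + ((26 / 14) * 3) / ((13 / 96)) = 3482191 / 28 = 124363.96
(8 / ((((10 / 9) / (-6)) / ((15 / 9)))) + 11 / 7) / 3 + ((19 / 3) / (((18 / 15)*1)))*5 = 2.91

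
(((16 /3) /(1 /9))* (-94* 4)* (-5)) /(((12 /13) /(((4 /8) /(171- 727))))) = -12220 /139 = -87.91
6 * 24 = 144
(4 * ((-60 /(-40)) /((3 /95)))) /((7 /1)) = 190 /7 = 27.14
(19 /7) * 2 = 38 /7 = 5.43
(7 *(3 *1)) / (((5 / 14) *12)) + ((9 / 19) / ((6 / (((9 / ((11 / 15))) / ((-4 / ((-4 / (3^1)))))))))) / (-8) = 81253 / 16720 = 4.86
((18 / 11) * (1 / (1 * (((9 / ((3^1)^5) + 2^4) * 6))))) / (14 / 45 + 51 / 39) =0.01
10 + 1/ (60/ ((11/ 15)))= 9011/ 900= 10.01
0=0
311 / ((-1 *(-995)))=311 / 995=0.31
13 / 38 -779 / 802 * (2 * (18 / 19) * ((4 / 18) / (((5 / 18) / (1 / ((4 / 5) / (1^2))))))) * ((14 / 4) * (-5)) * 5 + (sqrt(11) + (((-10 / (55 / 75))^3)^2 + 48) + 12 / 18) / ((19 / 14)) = 14 * sqrt(11) / 19 + 383697785739010597 / 80985139554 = 4737881.37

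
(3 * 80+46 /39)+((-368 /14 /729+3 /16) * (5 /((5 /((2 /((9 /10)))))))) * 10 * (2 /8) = 242.02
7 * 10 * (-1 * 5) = -350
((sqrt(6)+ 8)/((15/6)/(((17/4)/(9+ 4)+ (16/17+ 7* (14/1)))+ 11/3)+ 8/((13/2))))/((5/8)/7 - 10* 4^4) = -113560928/45606529635 - 14195116* sqrt(6)/45606529635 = -0.00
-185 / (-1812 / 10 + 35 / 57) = 1425 / 1391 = 1.02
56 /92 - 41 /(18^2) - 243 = -242.52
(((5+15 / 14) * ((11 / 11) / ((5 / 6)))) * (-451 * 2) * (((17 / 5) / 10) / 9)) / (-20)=130339 / 10500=12.41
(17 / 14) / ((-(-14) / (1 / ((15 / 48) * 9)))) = 68 / 2205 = 0.03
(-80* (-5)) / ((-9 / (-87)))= 11600 / 3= 3866.67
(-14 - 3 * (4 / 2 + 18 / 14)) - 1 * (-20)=-3.86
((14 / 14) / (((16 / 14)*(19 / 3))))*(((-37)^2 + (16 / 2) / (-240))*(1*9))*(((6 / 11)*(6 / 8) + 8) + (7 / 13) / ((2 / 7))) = 238035924 / 13585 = 17521.97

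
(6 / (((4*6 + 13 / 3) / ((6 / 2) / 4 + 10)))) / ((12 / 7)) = 903 / 680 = 1.33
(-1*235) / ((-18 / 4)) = 470 / 9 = 52.22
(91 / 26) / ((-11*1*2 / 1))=-7 / 44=-0.16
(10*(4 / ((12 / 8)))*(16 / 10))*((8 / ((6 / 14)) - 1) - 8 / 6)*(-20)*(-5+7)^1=-250880 / 9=-27875.56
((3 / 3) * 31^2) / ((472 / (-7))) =-6727 / 472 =-14.25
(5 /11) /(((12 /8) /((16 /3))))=160 /99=1.62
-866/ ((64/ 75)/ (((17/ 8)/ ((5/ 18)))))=-993735/ 128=-7763.55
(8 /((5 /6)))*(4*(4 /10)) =384 /25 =15.36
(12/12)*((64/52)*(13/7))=16/7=2.29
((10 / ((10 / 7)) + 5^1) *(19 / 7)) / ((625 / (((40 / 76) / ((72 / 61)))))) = 61 / 2625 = 0.02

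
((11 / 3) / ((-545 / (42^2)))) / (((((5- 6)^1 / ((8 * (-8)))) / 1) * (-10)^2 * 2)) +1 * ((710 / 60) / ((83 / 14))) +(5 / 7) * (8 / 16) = -68613709 / 47496750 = -1.44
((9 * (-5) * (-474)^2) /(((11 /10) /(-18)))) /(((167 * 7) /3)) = 5459626800 /12859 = 424576.31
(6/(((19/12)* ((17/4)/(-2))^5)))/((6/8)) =-0.12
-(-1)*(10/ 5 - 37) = -35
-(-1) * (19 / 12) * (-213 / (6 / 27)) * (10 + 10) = -30352.50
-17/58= -0.29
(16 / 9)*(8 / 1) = 14.22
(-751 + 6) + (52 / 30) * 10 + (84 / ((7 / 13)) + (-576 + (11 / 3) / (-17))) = -19514 / 17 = -1147.88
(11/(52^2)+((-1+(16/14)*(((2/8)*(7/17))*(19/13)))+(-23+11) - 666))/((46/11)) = -343245991/2114528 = -162.33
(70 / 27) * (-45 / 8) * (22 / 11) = -175 / 6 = -29.17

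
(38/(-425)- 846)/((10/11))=-1977734/2125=-930.70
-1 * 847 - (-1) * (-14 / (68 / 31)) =-29015 / 34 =-853.38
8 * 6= 48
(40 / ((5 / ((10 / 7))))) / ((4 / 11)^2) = 605 / 7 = 86.43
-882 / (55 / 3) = -2646 / 55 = -48.11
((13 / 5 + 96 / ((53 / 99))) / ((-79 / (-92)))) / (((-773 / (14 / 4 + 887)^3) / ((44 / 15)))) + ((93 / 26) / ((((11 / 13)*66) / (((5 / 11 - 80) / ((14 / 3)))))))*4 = -366841493342754352193 / 646177407150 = -567710181.88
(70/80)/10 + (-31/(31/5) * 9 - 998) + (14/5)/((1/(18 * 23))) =9303/80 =116.29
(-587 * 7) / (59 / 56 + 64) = -230104 / 3643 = -63.16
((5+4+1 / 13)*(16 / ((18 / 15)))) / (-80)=-1.51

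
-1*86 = -86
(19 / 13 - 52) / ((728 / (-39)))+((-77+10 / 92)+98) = 398777 / 16744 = 23.82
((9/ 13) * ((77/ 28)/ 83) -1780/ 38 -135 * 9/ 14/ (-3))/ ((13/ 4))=-10269703/ 1865591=-5.50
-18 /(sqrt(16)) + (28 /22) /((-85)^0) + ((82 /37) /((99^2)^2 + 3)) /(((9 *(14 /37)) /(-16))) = -107418655781 /33284652786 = -3.23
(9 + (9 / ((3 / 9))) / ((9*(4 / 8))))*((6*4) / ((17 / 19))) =6840 / 17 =402.35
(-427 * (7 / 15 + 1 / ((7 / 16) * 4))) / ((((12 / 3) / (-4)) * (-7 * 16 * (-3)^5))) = 6649 / 408240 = 0.02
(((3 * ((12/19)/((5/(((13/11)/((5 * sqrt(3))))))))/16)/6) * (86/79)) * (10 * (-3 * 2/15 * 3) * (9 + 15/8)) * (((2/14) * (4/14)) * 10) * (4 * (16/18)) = -259376 * sqrt(3)/4045195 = -0.11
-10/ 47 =-0.21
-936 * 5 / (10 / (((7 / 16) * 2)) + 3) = -32760 / 101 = -324.36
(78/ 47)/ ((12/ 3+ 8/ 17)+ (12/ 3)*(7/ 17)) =51/ 188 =0.27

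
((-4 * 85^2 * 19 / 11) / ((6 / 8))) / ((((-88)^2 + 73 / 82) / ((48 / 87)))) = -2881676800 / 607772517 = -4.74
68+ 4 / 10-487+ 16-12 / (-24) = -4021 / 10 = -402.10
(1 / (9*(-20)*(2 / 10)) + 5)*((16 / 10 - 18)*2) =-7339 / 45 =-163.09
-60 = -60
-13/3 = -4.33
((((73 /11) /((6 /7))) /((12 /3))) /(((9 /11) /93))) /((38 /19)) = 15841 /144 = 110.01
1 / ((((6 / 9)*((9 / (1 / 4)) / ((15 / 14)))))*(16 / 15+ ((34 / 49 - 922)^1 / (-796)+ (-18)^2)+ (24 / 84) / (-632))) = 8253525 / 60311886244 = 0.00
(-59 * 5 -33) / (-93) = 328 / 93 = 3.53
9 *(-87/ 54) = -29/ 2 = -14.50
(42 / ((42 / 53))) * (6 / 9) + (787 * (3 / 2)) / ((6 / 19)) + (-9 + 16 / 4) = 3768.58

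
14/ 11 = 1.27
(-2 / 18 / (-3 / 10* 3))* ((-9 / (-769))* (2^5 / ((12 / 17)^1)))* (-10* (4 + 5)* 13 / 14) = -88400 / 16149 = -5.47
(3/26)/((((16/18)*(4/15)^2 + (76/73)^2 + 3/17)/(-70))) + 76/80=-325273062887/63130178540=-5.15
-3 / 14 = -0.21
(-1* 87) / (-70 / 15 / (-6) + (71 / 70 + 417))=-54810 / 263839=-0.21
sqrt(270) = 16.43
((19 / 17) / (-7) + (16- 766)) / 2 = -89269 / 238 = -375.08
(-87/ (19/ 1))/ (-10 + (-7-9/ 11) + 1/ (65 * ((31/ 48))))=1928355/ 7493828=0.26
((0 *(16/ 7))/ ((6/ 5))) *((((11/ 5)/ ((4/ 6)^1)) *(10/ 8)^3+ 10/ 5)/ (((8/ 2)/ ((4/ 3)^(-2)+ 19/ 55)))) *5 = 0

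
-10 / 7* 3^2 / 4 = -45 / 14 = -3.21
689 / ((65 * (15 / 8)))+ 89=7099 / 75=94.65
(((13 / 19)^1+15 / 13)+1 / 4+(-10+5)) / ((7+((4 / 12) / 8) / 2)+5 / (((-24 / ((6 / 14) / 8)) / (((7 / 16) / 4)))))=-8838144 / 21305479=-0.41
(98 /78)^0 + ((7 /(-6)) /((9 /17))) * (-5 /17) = 89 /54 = 1.65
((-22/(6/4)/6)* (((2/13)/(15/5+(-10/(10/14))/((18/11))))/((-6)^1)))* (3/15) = -11/4875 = -0.00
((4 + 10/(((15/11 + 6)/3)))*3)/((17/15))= 1090/51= 21.37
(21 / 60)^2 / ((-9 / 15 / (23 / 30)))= -1127 / 7200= -0.16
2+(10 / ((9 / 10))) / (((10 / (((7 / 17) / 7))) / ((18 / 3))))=122 / 51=2.39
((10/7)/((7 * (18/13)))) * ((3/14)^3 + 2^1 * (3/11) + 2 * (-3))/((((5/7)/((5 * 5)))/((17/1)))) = -302665025/633864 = -477.49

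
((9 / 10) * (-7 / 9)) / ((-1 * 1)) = 7 / 10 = 0.70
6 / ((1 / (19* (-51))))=-5814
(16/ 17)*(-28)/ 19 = -448/ 323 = -1.39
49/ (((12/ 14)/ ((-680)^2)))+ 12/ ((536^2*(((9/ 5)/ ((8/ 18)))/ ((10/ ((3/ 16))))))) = 9611591825000/ 363609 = 26433866.67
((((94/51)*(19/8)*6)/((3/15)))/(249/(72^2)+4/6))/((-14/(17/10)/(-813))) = 8253576/455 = 18139.73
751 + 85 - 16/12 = 2504/3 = 834.67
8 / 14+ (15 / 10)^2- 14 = -313 / 28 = -11.18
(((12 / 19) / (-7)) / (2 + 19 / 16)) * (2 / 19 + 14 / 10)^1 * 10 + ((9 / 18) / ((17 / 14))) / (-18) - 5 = -4213471 / 773262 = -5.45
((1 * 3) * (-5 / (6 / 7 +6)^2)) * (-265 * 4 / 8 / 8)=64925 / 12288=5.28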